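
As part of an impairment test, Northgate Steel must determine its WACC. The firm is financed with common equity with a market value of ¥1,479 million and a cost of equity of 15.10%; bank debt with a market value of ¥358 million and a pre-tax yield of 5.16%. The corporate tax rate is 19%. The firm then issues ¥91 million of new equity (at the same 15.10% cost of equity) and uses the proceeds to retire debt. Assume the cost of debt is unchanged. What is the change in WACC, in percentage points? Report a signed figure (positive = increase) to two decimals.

+0.54 pp

Current WACC:
Total capital V = 1479 + 358 = 1837.
Equity: weight = 1479/1837 = 0.8051; cost = 15.1%.
Bank debt: weight = 358/1837 = 0.1949; after-tax cost = 5.16% × (1 − 19%) = 4.1796%.
WACC = 0.8051 × 15.1000% + 0.1949 × 4.1796% = 12.9718%.
After the change:
Total capital V = 1570 + 267 = 1837.
Equity: weight = 1570/1837 = 0.8547; cost = 15.1%.
Bank debt: weight = 267/1837 = 0.1453; after-tax cost = 5.16% × (1 − 19%) = 4.1796%.
WACC = 0.8547 × 15.1000% + 0.1453 × 4.1796% = 13.5128%.
Change in WACC = 13.5128% − 12.9718% = 0.5410 pp.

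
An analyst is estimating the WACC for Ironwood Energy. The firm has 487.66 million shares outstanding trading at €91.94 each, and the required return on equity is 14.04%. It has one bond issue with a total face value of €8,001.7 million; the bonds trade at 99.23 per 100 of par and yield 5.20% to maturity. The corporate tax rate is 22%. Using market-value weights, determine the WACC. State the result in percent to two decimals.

12.54%

Market value of equity E = 91.94 × 487.66m = 44835.4604m. Market value of debt D = 8001.7m × 99.23/100 = 7940.08691m.
Total capital V = 44835.4604 + 7940.08691 = 52775.54731.
Equity: weight = 44835.4604/52775.54731 = 0.8495; cost = 14.04%.
Bonds outstanding: weight = 7940.08691/52775.54731 = 0.1505; after-tax cost = 5.2% × (1 − 22%) = 4.0560%.
WACC = 0.8495 × 14.0400% + 0.1505 × 4.0560% = 12.5379%.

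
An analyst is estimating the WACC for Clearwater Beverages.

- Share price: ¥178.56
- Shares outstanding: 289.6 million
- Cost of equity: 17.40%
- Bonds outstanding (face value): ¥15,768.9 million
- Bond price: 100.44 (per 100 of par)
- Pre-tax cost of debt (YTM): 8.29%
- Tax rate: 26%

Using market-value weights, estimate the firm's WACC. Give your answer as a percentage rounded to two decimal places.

Market value of equity E = 178.56 × 289.6m = 51710.976m. Market value of debt D = 15768.9m × 100.44/100 = 15838.28316m.
Total capital V = 51710.976 + 15838.28316 = 67549.25916.
Equity: weight = 51710.976/67549.25916 = 0.7655; cost = 17.4%.
Bonds outstanding: weight = 15838.28316/67549.25916 = 0.2345; after-tax cost = 8.29% × (1 − 26%) = 6.1346%.
WACC = 0.7655 × 17.4000% + 0.2345 × 6.1346% = 14.7586%.

14.76%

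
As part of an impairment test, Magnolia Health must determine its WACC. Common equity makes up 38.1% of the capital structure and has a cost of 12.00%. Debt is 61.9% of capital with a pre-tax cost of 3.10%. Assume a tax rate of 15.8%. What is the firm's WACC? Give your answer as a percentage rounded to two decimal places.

After-tax cost of debt = 3.1% × (1 − 15.8%) = 2.6102%.
WACC = 0.381 × 12.0000% + 0.619 × 2.6102% = 6.1877%.

6.19%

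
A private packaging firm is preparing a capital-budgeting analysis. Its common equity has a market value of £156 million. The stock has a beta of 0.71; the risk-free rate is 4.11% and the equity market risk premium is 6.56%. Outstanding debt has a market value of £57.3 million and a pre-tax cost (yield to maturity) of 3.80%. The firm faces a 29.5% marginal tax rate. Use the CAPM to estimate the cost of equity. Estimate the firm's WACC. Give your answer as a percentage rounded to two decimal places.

Cost of equity via CAPM: Re = 4.11% + 0.71 × 6.56% = 8.7676%.
Total capital V = 156 + 57.3 = 213.3.
Equity: weight = 156/213.3 = 0.7314; cost = 8.7676%.
Debt: weight = 57.3/213.3 = 0.2686; after-tax cost = 3.8% × (1 − 29.5%) = 2.6790%.
WACC = 0.7314 × 8.7676% + 0.2686 × 2.6790% = 7.1320%.

7.13%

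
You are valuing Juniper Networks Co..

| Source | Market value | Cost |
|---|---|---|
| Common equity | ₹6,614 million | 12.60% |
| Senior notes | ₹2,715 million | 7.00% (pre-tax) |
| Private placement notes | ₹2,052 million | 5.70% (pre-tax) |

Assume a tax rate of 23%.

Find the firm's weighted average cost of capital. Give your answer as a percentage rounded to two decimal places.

Total capital V = 6614 + 2715 + 2052 = 11381.
Equity: weight = 6614/11381 = 0.5811; cost = 12.6%.
Senior notes: weight = 2715/11381 = 0.2386; after-tax cost = 7% × (1 − 23%) = 5.3900%.
Private placement notes: weight = 2052/11381 = 0.1803; after-tax cost = 5.7% × (1 − 23%) = 4.3890%.
WACC = 0.5811 × 12.6000% + 0.2386 × 5.3900% + 0.1803 × 4.3890% = 9.3996%.

9.40%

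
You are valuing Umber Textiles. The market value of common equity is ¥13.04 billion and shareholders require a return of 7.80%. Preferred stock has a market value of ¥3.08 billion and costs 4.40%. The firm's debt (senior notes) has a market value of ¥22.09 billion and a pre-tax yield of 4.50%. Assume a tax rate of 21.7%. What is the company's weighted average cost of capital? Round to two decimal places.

5.05%

Total capital V = 13.04 + 3.08 + 22.09 = 38.21.
Equity: weight = 13.04/38.21 = 0.3413; cost = 7.8%.
Preferred: weight = 3.08/38.21 = 0.0806; cost = 4.4%.
Senior notes: weight = 22.09/38.21 = 0.5781; after-tax cost = 4.5% × (1 − 21.7%) = 3.5235%.
WACC = 0.3413 × 7.8000% + 0.0806 × 4.4000% + 0.5781 × 3.5235% = 5.0536%.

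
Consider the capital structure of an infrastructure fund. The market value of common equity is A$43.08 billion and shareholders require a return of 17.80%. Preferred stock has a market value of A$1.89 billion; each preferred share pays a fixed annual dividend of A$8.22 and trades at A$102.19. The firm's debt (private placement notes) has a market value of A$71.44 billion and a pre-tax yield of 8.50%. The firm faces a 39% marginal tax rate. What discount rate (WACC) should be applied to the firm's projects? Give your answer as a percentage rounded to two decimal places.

9.90%

Cost of preferred: Rp = 8.22 / 102.19 = 8.0438%.
Total capital V = 43.08 + 1.89 + 71.44 = 116.41.
Equity: weight = 43.08/116.41 = 0.3701; cost = 17.8%.
Preferred: weight = 1.89/116.41 = 0.0162; cost = 8.0438%.
Private placement notes: weight = 71.44/116.41 = 0.6137; after-tax cost = 8.5% × (1 − 39%) = 5.1850%.
WACC = 0.3701 × 17.8000% + 0.0162 × 8.0438% + 0.6137 × 5.1850% = 9.8999%.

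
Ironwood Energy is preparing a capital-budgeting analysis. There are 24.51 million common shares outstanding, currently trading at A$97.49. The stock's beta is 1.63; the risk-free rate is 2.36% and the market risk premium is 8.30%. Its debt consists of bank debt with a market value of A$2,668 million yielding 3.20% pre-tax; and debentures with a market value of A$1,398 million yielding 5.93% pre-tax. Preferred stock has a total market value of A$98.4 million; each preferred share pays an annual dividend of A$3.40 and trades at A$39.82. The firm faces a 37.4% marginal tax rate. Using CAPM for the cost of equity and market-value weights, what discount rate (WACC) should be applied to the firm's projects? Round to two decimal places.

Cost of equity via CAPM: Re = 2.36% + 1.63 × 8.3% = 15.8890%.
Cost of preferred: Rp = 3.4 / 39.82 = 8.5384%.
Market value of equity E = 97.49 × 24.51m = 2389.4799m.
Total capital V = 2389.4799 + 98.4 + 2668 + 1398 = 6553.8799.
Equity: weight = 2389.4799/6553.8799 = 0.3646; cost = 15.889%.
Preferred: weight = 98.4/6553.8799 = 0.0150; cost = 8.5384%.
Bank debt: weight = 2668/6553.8799 = 0.4071; after-tax cost = 3.2% × (1 − 37.4%) = 2.0032%.
Debentures: weight = 1398/6553.8799 = 0.2133; after-tax cost = 5.93% × (1 − 37.4%) = 3.7122%.
WACC = 0.3646 × 15.8890% + 0.0150 × 8.5384% + 0.4071 × 2.0032% + 0.2133 × 3.7122% = 7.5285%.

7.53%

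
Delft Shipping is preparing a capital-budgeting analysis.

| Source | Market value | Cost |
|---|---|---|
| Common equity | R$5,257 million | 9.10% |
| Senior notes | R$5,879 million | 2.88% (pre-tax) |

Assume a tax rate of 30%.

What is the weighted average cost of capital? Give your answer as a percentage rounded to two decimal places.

Total capital V = 5257 + 5879 = 11136.
Equity: weight = 5257/11136 = 0.4721; cost = 9.1%.
Senior notes: weight = 5879/11136 = 0.5279; after-tax cost = 2.88% × (1 − 30%) = 2.0160%.
WACC = 0.4721 × 9.1000% + 0.5279 × 2.0160% = 5.3602%.

5.36%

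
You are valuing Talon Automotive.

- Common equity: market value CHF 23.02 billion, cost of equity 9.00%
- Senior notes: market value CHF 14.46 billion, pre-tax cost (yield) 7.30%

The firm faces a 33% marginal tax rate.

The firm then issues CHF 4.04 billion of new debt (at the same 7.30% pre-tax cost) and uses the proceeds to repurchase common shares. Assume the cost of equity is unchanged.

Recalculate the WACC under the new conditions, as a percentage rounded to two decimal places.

After the change:
Total capital V = 18.98 + 18.5 = 37.48.
Equity: weight = 18.98/37.48 = 0.5064; cost = 9%.
Senior notes: weight = 18.5/37.48 = 0.4936; after-tax cost = 7.3% × (1 − 33%) = 4.8910%.
WACC = 0.5064 × 9.0000% + 0.4936 × 4.8910% = 6.9718%.

6.97%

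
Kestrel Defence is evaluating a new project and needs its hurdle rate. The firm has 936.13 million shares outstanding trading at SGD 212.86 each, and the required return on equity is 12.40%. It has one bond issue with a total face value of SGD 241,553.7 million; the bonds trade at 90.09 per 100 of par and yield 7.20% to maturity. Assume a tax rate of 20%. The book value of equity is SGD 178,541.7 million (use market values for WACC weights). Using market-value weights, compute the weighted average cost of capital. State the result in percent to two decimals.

Market value of equity E = 212.86 × 936.13m = 199264.6318m. Market value of debt D = 241553.7m × 90.09/100 = 217615.72833m.
Total capital V = 199264.6318 + 217615.72833 = 416880.36013.
Equity: weight = 199264.6318/416880.36013 = 0.4780; cost = 12.4%.
Bonds outstanding: weight = 217615.72833/416880.36013 = 0.5220; after-tax cost = 7.2% × (1 − 20%) = 5.7600%.
WACC = 0.4780 × 12.4000% + 0.5220 × 5.7600% = 8.9339%.

8.93%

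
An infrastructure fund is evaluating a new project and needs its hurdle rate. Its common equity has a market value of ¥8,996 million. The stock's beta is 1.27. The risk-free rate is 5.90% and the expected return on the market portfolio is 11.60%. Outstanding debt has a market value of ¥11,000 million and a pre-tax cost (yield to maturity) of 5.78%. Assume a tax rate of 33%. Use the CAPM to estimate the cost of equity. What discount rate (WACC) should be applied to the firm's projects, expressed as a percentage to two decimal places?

8.04%

Market risk premium = 11.6% − 5.9% = 5.7%.
Cost of equity via CAPM: Re = 5.9% + 1.27 × 5.7% = 13.1390%.
Total capital V = 8996 + 11000 = 19996.
Equity: weight = 8996/19996 = 0.4499; cost = 13.139%.
Debt: weight = 11000/19996 = 0.5501; after-tax cost = 5.78% × (1 − 33%) = 3.8726%.
WACC = 0.4499 × 13.1390% + 0.5501 × 3.8726% = 8.0415%.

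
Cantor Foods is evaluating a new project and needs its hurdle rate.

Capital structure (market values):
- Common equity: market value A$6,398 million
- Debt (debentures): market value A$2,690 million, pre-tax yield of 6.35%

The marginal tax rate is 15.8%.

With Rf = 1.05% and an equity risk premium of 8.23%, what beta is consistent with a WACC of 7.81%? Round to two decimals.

0.95

Total capital V = 6398 + 2690 = 9088.
Equity weight = 6398/9088 = 0.7040.
Debentures weight = 2690/9088 = 0.2960.
Debt contribution = 0.2960 × 6.35% × (1 − 15.8%) = 1.5826%.
Required equity contribution = 7.81% − 1.5826% = 6.2274%  ⇒  Re = 8.8457%.
CAPM: 8.8457% = 1.05% + β × 8.23%  ⇒  β = 0.9472.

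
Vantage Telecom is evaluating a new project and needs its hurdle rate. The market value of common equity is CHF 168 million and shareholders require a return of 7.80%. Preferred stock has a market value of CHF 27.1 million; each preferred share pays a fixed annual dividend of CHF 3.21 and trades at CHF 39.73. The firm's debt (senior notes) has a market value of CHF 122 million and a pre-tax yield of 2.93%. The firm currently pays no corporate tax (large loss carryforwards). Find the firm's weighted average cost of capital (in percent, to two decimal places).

5.95%

Cost of preferred: Rp = 3.21 / 39.73 = 8.0795%.
Total capital V = 168 + 27.1 + 122 = 317.1.
Equity: weight = 168/317.1 = 0.5298; cost = 7.8%.
Preferred: weight = 27.1/317.1 = 0.0855; cost = 8.0795%.
Senior notes: weight = 122/317.1 = 0.3847; after-tax cost = 2.93% × (1 − 0%) = 2.9300%.
WACC = 0.5298 × 7.8000% + 0.0855 × 8.0795% + 0.3847 × 2.9300% = 5.9502%.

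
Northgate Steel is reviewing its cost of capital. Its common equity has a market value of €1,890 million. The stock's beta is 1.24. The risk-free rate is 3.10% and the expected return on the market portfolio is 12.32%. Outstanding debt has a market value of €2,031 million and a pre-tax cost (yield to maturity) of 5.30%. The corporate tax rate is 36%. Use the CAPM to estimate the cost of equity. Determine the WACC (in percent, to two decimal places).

8.76%

Market risk premium = 12.32% − 3.1% = 9.22%.
Cost of equity via CAPM: Re = 3.1% + 1.24 × 9.22% = 14.5328%.
Total capital V = 1890 + 2031 = 3921.
Equity: weight = 1890/3921 = 0.4820; cost = 14.5328%.
Debt: weight = 2031/3921 = 0.5180; after-tax cost = 5.3% × (1 − 36%) = 3.3920%.
WACC = 0.4820 × 14.5328% + 0.5180 × 3.3920% = 8.7621%.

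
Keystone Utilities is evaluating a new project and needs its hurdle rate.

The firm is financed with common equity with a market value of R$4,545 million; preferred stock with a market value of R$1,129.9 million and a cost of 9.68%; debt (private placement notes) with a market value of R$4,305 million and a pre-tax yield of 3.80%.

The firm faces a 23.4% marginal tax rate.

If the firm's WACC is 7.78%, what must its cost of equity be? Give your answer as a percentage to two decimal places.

11.92%

Total capital V = 4545 + 1129.9 + 4305 = 9979.9.
Equity weight = 4545/9979.9 = 0.4554.
Preferred weight = 1129.9/9979.9 = 0.1132.
Private placement notes weight = 4305/9979.9 = 0.4314.
Debt contribution = 0.4314 × 3.8% × (1 − 23.4%) = 1.2556%.
Preferred contribution = 0.1132 × 9.68% = 1.0959%.
Required equity contribution = 7.78% − 2.3516% = 5.4284%.
Re = 5.4284% / 0.4554 = 11.9197%.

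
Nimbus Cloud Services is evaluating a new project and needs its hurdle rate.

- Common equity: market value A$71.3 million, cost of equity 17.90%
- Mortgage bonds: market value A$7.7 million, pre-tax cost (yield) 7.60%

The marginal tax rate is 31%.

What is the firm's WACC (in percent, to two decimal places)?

16.67%

Total capital V = 71.3 + 7.7 = 79.
Equity: weight = 71.3/79 = 0.9025; cost = 17.9%.
Mortgage bonds: weight = 7.7/79 = 0.0975; after-tax cost = 7.6% × (1 − 31%) = 5.2440%.
WACC = 0.9025 × 17.9000% + 0.0975 × 5.2440% = 16.6664%.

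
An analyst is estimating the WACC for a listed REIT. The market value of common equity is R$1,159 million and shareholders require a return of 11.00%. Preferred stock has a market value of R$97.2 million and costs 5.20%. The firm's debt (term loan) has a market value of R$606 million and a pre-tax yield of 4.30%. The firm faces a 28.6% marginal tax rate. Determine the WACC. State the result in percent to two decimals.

Total capital V = 1159 + 97.2 + 606 = 1862.2.
Equity: weight = 1159/1862.2 = 0.6224; cost = 11%.
Preferred: weight = 97.2/1862.2 = 0.0522; cost = 5.2%.
Term loan: weight = 606/1862.2 = 0.3254; after-tax cost = 4.3% × (1 − 28.6%) = 3.0702%.
WACC = 0.6224 × 11.0000% + 0.0522 × 5.2000% + 0.3254 × 3.0702% = 8.1167%.

8.12%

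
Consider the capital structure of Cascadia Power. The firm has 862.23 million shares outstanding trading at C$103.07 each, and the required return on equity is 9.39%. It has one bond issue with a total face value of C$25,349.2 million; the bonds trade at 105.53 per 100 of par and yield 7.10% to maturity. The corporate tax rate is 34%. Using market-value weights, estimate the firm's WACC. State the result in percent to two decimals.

8.30%

Market value of equity E = 103.07 × 862.23m = 88870.0461m. Market value of debt D = 25349.2m × 105.53/100 = 26751.01076m.
Total capital V = 88870.0461 + 26751.01076 = 115621.05686.
Equity: weight = 88870.0461/115621.05686 = 0.7686; cost = 9.39%.
Bonds outstanding: weight = 26751.01076/115621.05686 = 0.2314; after-tax cost = 7.1% × (1 − 34%) = 4.6860%.
WACC = 0.7686 × 9.3900% + 0.2314 × 4.6860% = 8.3016%.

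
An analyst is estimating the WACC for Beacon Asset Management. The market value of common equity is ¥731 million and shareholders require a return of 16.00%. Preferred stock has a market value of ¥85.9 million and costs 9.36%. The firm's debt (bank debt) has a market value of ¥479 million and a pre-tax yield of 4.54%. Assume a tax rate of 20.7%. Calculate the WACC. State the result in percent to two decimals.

Total capital V = 731 + 85.9 + 479 = 1295.9.
Equity: weight = 731/1295.9 = 0.5641; cost = 16%.
Preferred: weight = 85.9/1295.9 = 0.0663; cost = 9.36%.
Bank debt: weight = 479/1295.9 = 0.3696; after-tax cost = 4.54% × (1 − 20.7%) = 3.6002%.
WACC = 0.5641 × 16.0000% + 0.0663 × 9.3600% + 0.3696 × 3.6002% = 10.9766%.

10.98%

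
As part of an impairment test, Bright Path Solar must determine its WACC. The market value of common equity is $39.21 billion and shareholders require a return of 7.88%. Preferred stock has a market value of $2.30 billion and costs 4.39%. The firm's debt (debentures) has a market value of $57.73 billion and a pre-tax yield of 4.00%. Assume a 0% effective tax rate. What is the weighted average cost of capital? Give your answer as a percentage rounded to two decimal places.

Total capital V = 39.21 + 2.3 + 57.73 = 99.24.
Equity: weight = 39.21/99.24 = 0.3951; cost = 7.88%.
Preferred: weight = 2.3/99.24 = 0.0232; cost = 4.39%.
Debentures: weight = 57.73/99.24 = 0.5817; after-tax cost = 4% × (1 − 0%) = 4.0000%.
WACC = 0.3951 × 7.8800% + 0.0232 × 4.3900% + 0.5817 × 4.0000% = 5.5420%.

5.54%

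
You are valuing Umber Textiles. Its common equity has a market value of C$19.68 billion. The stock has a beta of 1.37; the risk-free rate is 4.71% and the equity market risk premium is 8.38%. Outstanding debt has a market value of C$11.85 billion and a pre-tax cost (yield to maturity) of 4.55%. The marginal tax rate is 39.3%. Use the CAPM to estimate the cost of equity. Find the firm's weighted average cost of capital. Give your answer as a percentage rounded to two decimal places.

11.14%

Cost of equity via CAPM: Re = 4.71% + 1.37 × 8.38% = 16.1906%.
Total capital V = 19.68 + 11.85 = 31.53.
Equity: weight = 19.68/31.53 = 0.6242; cost = 16.1906%.
Debt: weight = 11.85/31.53 = 0.3758; after-tax cost = 4.55% × (1 − 39.3%) = 2.7618%.
WACC = 0.6242 × 16.1906% + 0.3758 × 2.7618% = 11.1436%.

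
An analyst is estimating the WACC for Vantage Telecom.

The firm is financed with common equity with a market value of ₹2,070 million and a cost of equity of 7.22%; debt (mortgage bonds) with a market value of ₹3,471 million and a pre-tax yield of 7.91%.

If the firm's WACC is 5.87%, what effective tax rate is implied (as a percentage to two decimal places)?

Total capital V = 2070 + 3471 = 5541.
Equity weight = 2070/5541 = 0.3736.
Mortgage bonds weight = 3471/5541 = 0.6264.
Equity contribution = 0.3736 × 7.22% = 2.6972%.
Debt contribution must be 5.87% − 2.6972% = 3.1728%.
0.6264 × 7.91% × (1 − T) = 3.1728%  ⇒  (1 − T) = 0.6403.
T = 35.9684%.

35.97%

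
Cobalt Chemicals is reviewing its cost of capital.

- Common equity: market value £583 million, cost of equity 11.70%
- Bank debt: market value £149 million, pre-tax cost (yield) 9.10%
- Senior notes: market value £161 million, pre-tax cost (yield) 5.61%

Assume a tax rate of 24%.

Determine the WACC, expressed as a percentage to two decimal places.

9.56%

Total capital V = 583 + 149 + 161 = 893.
Equity: weight = 583/893 = 0.6529; cost = 11.7%.
Bank debt: weight = 149/893 = 0.1669; after-tax cost = 9.1% × (1 − 24%) = 6.9160%.
Senior notes: weight = 161/893 = 0.1803; after-tax cost = 5.61% × (1 − 24%) = 4.2636%.
WACC = 0.6529 × 11.7000% + 0.1669 × 6.9160% + 0.1803 × 4.2636% = 9.5611%.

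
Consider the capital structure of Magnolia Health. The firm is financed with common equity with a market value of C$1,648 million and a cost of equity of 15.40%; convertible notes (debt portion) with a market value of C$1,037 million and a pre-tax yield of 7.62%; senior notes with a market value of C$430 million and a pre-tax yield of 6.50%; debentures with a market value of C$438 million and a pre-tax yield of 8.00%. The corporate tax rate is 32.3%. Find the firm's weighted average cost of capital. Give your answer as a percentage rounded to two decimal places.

9.85%

Total capital V = 1648 + 1037 + 430 + 438 = 3553.
Equity: weight = 1648/3553 = 0.4638; cost = 15.4%.
Convertible notes (debt portion): weight = 1037/3553 = 0.2919; after-tax cost = 7.62% × (1 − 32.3%) = 5.1587%.
Senior notes: weight = 430/3553 = 0.1210; after-tax cost = 6.5% × (1 − 32.3%) = 4.4005%.
Debentures: weight = 438/3553 = 0.1233; after-tax cost = 8% × (1 − 32.3%) = 5.4160%.
WACC = 0.4638 × 15.4000% + 0.2919 × 5.1587% + 0.1210 × 4.4005% + 0.1233 × 5.4160% = 9.8489%.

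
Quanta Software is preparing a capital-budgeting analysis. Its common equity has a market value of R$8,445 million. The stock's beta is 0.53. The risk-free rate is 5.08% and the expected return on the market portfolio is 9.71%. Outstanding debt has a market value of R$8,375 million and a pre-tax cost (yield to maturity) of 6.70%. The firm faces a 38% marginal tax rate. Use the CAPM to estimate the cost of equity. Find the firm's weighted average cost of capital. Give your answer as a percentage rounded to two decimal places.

5.85%

Market risk premium = 9.71% − 5.08% = 4.63%.
Cost of equity via CAPM: Re = 5.08% + 0.53 × 4.63% = 7.5339%.
Total capital V = 8445 + 8375 = 16820.
Equity: weight = 8445/16820 = 0.5021; cost = 7.5339%.
Debt: weight = 8375/16820 = 0.4979; after-tax cost = 6.7% × (1 − 38%) = 4.1540%.
WACC = 0.5021 × 7.5339% + 0.4979 × 4.1540% = 5.8510%.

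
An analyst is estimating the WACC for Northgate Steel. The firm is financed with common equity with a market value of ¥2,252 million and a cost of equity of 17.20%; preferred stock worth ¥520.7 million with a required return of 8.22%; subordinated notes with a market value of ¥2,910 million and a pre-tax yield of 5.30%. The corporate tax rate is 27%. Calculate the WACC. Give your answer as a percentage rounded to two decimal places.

Total capital V = 2252 + 520.7 + 2910 = 5682.7.
Equity: weight = 2252/5682.7 = 0.3963; cost = 17.2%.
Preferred: weight = 520.7/5682.7 = 0.0916; cost = 8.22%.
Subordinated notes: weight = 2910/5682.7 = 0.5121; after-tax cost = 5.3% × (1 − 27%) = 3.8690%.
WACC = 0.3963 × 17.2000% + 0.0916 × 8.2200% + 0.5121 × 3.8690% = 9.5506%.

9.55%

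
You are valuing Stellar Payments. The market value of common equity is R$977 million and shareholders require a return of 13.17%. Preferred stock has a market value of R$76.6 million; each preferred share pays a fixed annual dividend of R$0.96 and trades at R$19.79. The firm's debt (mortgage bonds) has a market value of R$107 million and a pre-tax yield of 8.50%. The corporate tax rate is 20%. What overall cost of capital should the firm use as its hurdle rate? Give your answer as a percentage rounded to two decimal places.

Cost of preferred: Rp = 0.96 / 19.79 = 4.8509%.
Total capital V = 977 + 76.6 + 107 = 1160.6.
Equity: weight = 977/1160.6 = 0.8418; cost = 13.17%.
Preferred: weight = 76.6/1160.6 = 0.0660; cost = 4.8509%.
Mortgage bonds: weight = 107/1160.6 = 0.0922; after-tax cost = 8.5% × (1 − 20%) = 6.8000%.
WACC = 0.8418 × 13.1700% + 0.0660 × 4.8509% + 0.0922 × 6.8000% = 12.0337%.

12.03%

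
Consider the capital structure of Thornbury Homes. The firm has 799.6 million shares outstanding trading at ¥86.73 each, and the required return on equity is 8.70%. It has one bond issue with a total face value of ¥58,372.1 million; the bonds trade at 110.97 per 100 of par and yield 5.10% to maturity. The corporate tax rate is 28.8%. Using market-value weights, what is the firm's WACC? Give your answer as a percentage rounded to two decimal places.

Market value of equity E = 86.73 × 799.6m = 69349.308m. Market value of debt D = 58372.1m × 110.97/100 = 64775.51937m.
Total capital V = 69349.308 + 64775.51937 = 134124.82737.
Equity: weight = 69349.308/134124.82737 = 0.5171; cost = 8.7%.
Bonds outstanding: weight = 64775.51937/134124.82737 = 0.4829; after-tax cost = 5.1% × (1 − 28.8%) = 3.6312%.
WACC = 0.5171 × 8.7000% + 0.4829 × 3.6312% = 6.2520%.

6.25%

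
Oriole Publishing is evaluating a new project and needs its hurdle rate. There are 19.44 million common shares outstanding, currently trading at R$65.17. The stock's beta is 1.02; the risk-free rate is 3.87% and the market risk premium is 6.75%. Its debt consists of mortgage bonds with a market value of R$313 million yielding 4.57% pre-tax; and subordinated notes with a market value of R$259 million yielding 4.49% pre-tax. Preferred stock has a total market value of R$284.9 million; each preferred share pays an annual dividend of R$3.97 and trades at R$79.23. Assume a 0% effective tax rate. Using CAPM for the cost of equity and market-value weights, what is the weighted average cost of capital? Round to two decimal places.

8.31%

Cost of equity via CAPM: Re = 3.87% + 1.02 × 6.75% = 10.7550%.
Cost of preferred: Rp = 3.97 / 79.23 = 5.0107%.
Market value of equity E = 65.17 × 19.44m = 1266.9048m.
Total capital V = 1266.9048 + 284.9 + 313 + 259 = 2123.8048.
Equity: weight = 1266.9048/2123.8048 = 0.5965; cost = 10.755%.
Preferred: weight = 284.9/2123.8048 = 0.1341; cost = 5.0107%.
Mortgage bonds: weight = 313/2123.8048 = 0.1474; after-tax cost = 4.57% × (1 − 0%) = 4.5700%.
Subordinated notes: weight = 259/2123.8048 = 0.1220; after-tax cost = 4.49% × (1 − 0%) = 4.4900%.
WACC = 0.5965 × 10.7550% + 0.1341 × 5.0107% + 0.1474 × 4.5700% + 0.1220 × 4.4900% = 8.3089%.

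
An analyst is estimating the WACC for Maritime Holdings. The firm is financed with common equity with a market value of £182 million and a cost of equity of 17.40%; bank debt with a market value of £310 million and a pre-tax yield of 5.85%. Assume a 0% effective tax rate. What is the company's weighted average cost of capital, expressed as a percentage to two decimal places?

10.12%

Total capital V = 182 + 310 = 492.
Equity: weight = 182/492 = 0.3699; cost = 17.4%.
Bank debt: weight = 310/492 = 0.6301; after-tax cost = 5.85% × (1 − 0%) = 5.8500%.
WACC = 0.3699 × 17.4000% + 0.6301 × 5.8500% = 10.1226%.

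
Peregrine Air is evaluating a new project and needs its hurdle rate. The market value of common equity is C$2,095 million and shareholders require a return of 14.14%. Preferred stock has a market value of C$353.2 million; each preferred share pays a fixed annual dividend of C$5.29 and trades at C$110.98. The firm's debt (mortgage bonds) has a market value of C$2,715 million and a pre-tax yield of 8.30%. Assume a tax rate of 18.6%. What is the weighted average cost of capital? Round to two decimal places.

9.62%

Cost of preferred: Rp = 5.29 / 110.98 = 4.7666%.
Total capital V = 2095 + 353.2 + 2715 = 5163.2.
Equity: weight = 2095/5163.2 = 0.4058; cost = 14.14%.
Preferred: weight = 353.2/5163.2 = 0.0684; cost = 4.7666%.
Mortgage bonds: weight = 2715/5163.2 = 0.5258; after-tax cost = 8.3% × (1 − 18.6%) = 6.7562%.
WACC = 0.4058 × 14.1400% + 0.0684 × 4.7666% + 0.5258 × 6.7562% = 9.6161%.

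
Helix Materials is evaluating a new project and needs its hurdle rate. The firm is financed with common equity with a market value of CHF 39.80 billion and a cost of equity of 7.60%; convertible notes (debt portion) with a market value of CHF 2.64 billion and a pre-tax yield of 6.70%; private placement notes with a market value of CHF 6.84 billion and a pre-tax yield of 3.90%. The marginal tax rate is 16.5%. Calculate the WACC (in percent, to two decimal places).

Total capital V = 39.8 + 2.64 + 6.84 = 49.28.
Equity: weight = 39.8/49.28 = 0.8076; cost = 7.6%.
Convertible notes (debt portion): weight = 2.64/49.28 = 0.0536; after-tax cost = 6.7% × (1 − 16.5%) = 5.5945%.
Private placement notes: weight = 6.84/49.28 = 0.1388; after-tax cost = 3.9% × (1 − 16.5%) = 3.2565%.
WACC = 0.8076 × 7.6000% + 0.0536 × 5.5945% + 0.1388 × 3.2565% = 6.8897%.

6.89%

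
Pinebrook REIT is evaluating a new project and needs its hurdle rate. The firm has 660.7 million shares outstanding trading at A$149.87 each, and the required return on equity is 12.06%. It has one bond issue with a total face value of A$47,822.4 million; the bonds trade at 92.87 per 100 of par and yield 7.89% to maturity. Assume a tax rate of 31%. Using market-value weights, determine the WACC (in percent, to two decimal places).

Market value of equity E = 149.87 × 660.7m = 99019.109m. Market value of debt D = 47822.4m × 92.87/100 = 44412.66288m.
Total capital V = 99019.109 + 44412.66288 = 143431.77188.
Equity: weight = 99019.109/143431.77188 = 0.6904; cost = 12.06%.
Bonds outstanding: weight = 44412.66288/143431.77188 = 0.3096; after-tax cost = 7.89% × (1 − 31%) = 5.4441%.
WACC = 0.6904 × 12.0600% + 0.3096 × 5.4441% = 10.0114%.

10.01%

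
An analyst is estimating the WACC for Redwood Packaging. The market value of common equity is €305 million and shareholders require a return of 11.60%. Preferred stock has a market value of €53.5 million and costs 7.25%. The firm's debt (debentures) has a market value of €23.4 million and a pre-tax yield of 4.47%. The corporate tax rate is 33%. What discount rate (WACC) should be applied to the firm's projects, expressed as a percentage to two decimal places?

Total capital V = 305 + 53.5 + 23.4 = 381.9.
Equity: weight = 305/381.9 = 0.7986; cost = 11.6%.
Preferred: weight = 53.5/381.9 = 0.1401; cost = 7.25%.
Debentures: weight = 23.4/381.9 = 0.0613; after-tax cost = 4.47% × (1 − 33%) = 2.9949%.
WACC = 0.7986 × 11.6000% + 0.1401 × 7.2500% + 0.0613 × 2.9949% = 10.4634%.

10.46%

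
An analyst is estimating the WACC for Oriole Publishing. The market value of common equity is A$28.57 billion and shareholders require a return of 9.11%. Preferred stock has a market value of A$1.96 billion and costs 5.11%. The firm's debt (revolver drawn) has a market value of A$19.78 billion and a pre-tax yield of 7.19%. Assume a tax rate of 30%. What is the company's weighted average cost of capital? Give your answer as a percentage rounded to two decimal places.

Total capital V = 28.57 + 1.96 + 19.78 = 50.31.
Equity: weight = 28.57/50.31 = 0.5679; cost = 9.11%.
Preferred: weight = 1.96/50.31 = 0.0390; cost = 5.11%.
Revolver drawn: weight = 19.78/50.31 = 0.3932; after-tax cost = 7.19% × (1 − 30%) = 5.0330%.
WACC = 0.5679 × 9.1100% + 0.0390 × 5.1100% + 0.3932 × 5.0330% = 7.3512%.

7.35%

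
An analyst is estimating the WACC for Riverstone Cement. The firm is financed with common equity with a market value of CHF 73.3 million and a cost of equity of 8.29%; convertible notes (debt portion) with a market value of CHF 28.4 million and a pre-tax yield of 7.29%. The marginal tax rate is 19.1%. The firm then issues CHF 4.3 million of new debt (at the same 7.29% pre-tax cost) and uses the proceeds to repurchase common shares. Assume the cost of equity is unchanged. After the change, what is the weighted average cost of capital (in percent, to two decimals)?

7.52%

After the change:
Total capital V = 69 + 32.7 = 101.7.
Equity: weight = 69/101.7 = 0.6785; cost = 8.29%.
Convertible notes (debt portion): weight = 32.7/101.7 = 0.3215; after-tax cost = 7.29% × (1 − 19.1%) = 5.8976%.
WACC = 0.6785 × 8.2900% + 0.3215 × 5.8976% = 7.5208%.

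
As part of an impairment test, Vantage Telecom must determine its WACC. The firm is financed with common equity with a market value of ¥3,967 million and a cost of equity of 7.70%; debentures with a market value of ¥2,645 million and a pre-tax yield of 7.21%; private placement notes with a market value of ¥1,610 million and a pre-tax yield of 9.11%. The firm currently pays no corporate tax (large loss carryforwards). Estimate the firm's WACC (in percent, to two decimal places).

7.82%

Total capital V = 3967 + 2645 + 1610 = 8222.
Equity: weight = 3967/8222 = 0.4825; cost = 7.7%.
Debentures: weight = 2645/8222 = 0.3217; after-tax cost = 7.21% × (1 − 0%) = 7.2100%.
Private placement notes: weight = 1610/8222 = 0.1958; after-tax cost = 9.11% × (1 − 0%) = 9.1100%.
WACC = 0.4825 × 7.7000% + 0.3217 × 7.2100% + 0.1958 × 9.1100% = 7.8185%.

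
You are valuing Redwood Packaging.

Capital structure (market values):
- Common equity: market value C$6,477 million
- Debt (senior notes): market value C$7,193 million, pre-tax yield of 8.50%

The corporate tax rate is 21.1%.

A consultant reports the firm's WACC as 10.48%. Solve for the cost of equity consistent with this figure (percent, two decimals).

Total capital V = 6477 + 7193 = 13670.
Equity weight = 6477/13670 = 0.4738.
Senior notes weight = 7193/13670 = 0.5262.
Debt contribution = 0.5262 × 8.5% × (1 − 21.1%) = 3.5289%.
Required equity contribution = 10.48% − 3.5289% = 6.9511%.
Re = 6.9511% / 0.4738 = 14.6706%.

14.67%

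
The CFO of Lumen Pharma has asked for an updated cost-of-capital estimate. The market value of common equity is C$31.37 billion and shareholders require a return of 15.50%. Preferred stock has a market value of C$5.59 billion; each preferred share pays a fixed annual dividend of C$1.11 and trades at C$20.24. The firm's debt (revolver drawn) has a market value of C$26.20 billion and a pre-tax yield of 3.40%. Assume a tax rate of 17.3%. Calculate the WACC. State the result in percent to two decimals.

9.35%

Cost of preferred: Rp = 1.11 / 20.24 = 5.4842%.
Total capital V = 31.37 + 5.59 + 26.2 = 63.16.
Equity: weight = 31.37/63.16 = 0.4967; cost = 15.5%.
Preferred: weight = 5.59/63.16 = 0.0885; cost = 5.4842%.
Revolver drawn: weight = 26.2/63.16 = 0.4148; after-tax cost = 3.4% × (1 − 17.3%) = 2.8118%.
WACC = 0.4967 × 15.5000% + 0.0885 × 5.4842% + 0.4148 × 2.8118% = 9.3502%.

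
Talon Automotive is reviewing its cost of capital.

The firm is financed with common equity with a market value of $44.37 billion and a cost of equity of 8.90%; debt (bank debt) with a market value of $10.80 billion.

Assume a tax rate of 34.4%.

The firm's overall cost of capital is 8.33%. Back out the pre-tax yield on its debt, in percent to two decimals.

Total capital V = 44.37 + 10.8 = 55.17.
Equity weight = 44.37/55.17 = 0.8042.
Bank debt weight = 10.8/55.17 = 0.1958.
Equity contribution = 0.8042 × 8.9% = 7.1577%.
Remaining for debt = 8.33% − 7.1577% = 1.1723%.
Rd × (1 − 34.4%) × 0.1958 = 1.1723%  ⇒  Rd = 9.1284%.

9.13%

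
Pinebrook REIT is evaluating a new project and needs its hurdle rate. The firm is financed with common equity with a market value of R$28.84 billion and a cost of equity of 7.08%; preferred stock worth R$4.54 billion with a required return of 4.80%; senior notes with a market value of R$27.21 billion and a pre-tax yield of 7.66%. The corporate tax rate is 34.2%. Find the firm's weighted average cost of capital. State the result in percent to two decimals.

5.99%

Total capital V = 28.84 + 4.54 + 27.21 = 60.59.
Equity: weight = 28.84/60.59 = 0.4760; cost = 7.08%.
Preferred: weight = 4.54/60.59 = 0.0749; cost = 4.8%.
Senior notes: weight = 27.21/60.59 = 0.4491; after-tax cost = 7.66% × (1 − 34.2%) = 5.0403%.
WACC = 0.4760 × 7.0800% + 0.0749 × 4.8000% + 0.4491 × 5.0403% = 5.9932%.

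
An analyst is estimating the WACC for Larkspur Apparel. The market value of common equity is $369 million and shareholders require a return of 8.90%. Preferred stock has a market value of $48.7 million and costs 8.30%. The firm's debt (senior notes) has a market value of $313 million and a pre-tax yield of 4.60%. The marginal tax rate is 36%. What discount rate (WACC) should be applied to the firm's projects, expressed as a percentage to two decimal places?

Total capital V = 369 + 48.7 + 313 = 730.7.
Equity: weight = 369/730.7 = 0.5050; cost = 8.9%.
Preferred: weight = 48.7/730.7 = 0.0666; cost = 8.3%.
Senior notes: weight = 313/730.7 = 0.4284; after-tax cost = 4.6% × (1 − 36%) = 2.9440%.
WACC = 0.5050 × 8.9000% + 0.0666 × 8.3000% + 0.4284 × 2.9440% = 6.3087%.

6.31%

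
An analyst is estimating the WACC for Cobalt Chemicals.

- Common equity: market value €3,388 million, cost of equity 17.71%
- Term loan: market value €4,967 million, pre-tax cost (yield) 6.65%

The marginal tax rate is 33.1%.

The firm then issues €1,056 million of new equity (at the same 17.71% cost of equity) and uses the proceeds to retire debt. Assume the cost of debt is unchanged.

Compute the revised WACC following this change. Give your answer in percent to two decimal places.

After the change:
Total capital V = 4444 + 3911 = 8355.
Equity: weight = 4444/8355 = 0.5319; cost = 17.71%.
Term loan: weight = 3911/8355 = 0.4681; after-tax cost = 6.65% × (1 − 33.1%) = 4.4489%.
WACC = 0.5319 × 17.7100% + 0.4681 × 4.4489% = 11.5024%.

11.50%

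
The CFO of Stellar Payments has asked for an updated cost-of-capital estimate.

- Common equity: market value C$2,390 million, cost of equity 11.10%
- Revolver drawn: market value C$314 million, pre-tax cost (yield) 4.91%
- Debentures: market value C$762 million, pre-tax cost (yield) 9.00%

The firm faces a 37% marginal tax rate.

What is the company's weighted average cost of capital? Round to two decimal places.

9.18%

Total capital V = 2390 + 314 + 762 = 3466.
Equity: weight = 2390/3466 = 0.6896; cost = 11.1%.
Revolver drawn: weight = 314/3466 = 0.0906; after-tax cost = 4.91% × (1 − 37%) = 3.0933%.
Debentures: weight = 762/3466 = 0.2198; after-tax cost = 9% × (1 − 37%) = 5.6700%.
WACC = 0.6896 × 11.1000% + 0.0906 × 3.0933% + 0.2198 × 5.6700% = 9.1809%.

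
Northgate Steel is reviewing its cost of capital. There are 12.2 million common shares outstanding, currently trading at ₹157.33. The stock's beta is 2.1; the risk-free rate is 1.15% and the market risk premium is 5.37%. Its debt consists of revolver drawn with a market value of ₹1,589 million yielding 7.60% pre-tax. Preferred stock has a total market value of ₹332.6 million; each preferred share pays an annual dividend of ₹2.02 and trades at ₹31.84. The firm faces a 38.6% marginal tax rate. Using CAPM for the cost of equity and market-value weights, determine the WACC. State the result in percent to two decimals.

8.69%

Cost of equity via CAPM: Re = 1.15% + 2.1 × 5.37% = 12.4270%.
Cost of preferred: Rp = 2.02 / 31.84 = 6.3442%.
Market value of equity E = 157.33 × 12.2m = 1919.426m.
Total capital V = 1919.426 + 332.6 + 1589 = 3841.026.
Equity: weight = 1919.426/3841.026 = 0.4997; cost = 12.427%.
Preferred: weight = 332.6/3841.026 = 0.0866; cost = 6.3442%.
Revolver drawn: weight = 1589/3841.026 = 0.4137; after-tax cost = 7.6% × (1 − 38.6%) = 4.6664%.
WACC = 0.4997 × 12.4270% + 0.0866 × 6.3442% + 0.4137 × 4.6664% = 8.6898%.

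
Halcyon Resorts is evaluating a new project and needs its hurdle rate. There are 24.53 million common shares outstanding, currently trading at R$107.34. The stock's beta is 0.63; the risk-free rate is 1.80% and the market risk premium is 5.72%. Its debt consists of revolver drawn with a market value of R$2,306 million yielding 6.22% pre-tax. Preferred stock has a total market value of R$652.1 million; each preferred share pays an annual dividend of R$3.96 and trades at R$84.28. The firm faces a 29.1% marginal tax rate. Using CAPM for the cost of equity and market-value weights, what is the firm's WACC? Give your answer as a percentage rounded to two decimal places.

Cost of equity via CAPM: Re = 1.8% + 0.63 × 5.72% = 5.4036%.
Cost of preferred: Rp = 3.96 / 84.28 = 4.6986%.
Market value of equity E = 107.34 × 24.53m = 2633.0502m.
Total capital V = 2633.0502 + 652.1 + 2306 = 5591.1502.
Equity: weight = 2633.0502/5591.1502 = 0.4709; cost = 5.4036%.
Preferred: weight = 652.1/5591.1502 = 0.1166; cost = 4.6986%.
Revolver drawn: weight = 2306/5591.1502 = 0.4124; after-tax cost = 6.22% × (1 − 29.1%) = 4.4100%.
WACC = 0.4709 × 5.4036% + 0.1166 × 4.6986% + 0.4124 × 4.4100% = 4.9116%.

4.91%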